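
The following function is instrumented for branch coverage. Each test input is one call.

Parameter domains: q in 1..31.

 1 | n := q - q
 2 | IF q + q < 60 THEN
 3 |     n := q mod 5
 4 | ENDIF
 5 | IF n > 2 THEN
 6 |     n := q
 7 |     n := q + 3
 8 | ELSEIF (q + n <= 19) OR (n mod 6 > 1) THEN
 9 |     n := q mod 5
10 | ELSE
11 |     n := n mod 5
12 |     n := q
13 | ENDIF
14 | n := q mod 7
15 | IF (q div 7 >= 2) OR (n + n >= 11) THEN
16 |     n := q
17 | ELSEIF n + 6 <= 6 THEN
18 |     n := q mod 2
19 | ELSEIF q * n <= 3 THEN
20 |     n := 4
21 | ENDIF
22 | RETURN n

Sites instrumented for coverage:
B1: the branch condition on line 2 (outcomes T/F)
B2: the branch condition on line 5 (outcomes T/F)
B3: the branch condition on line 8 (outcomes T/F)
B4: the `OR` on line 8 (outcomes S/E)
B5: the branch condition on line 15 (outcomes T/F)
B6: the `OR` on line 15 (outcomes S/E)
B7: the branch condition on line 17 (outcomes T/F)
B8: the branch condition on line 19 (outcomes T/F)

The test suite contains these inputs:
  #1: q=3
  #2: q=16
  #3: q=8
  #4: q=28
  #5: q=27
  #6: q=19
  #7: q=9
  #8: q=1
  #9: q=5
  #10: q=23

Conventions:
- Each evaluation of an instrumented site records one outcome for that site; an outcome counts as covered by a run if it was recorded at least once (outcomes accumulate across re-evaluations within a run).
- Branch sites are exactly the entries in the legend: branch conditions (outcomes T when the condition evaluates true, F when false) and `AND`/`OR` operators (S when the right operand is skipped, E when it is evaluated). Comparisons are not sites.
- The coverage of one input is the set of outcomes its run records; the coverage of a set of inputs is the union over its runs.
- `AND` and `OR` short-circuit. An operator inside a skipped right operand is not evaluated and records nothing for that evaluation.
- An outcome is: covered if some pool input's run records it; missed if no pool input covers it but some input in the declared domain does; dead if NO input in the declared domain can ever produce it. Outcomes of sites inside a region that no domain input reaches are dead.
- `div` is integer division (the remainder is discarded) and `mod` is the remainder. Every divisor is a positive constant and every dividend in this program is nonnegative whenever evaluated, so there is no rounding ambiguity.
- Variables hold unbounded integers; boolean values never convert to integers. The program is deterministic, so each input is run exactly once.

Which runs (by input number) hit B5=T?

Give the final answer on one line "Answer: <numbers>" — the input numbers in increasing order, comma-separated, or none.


input #1 (q=3): does not produce B5=T
input #2 (q=16): produces B5=T
input #3 (q=8): does not produce B5=T
input #4 (q=28): produces B5=T
input #5 (q=27): produces B5=T
input #6 (q=19): produces B5=T
input #7 (q=9): does not produce B5=T
input #8 (q=1): does not produce B5=T
input #9 (q=5): does not produce B5=T
input #10 (q=23): produces B5=T
Answer: 2, 4, 5, 6, 10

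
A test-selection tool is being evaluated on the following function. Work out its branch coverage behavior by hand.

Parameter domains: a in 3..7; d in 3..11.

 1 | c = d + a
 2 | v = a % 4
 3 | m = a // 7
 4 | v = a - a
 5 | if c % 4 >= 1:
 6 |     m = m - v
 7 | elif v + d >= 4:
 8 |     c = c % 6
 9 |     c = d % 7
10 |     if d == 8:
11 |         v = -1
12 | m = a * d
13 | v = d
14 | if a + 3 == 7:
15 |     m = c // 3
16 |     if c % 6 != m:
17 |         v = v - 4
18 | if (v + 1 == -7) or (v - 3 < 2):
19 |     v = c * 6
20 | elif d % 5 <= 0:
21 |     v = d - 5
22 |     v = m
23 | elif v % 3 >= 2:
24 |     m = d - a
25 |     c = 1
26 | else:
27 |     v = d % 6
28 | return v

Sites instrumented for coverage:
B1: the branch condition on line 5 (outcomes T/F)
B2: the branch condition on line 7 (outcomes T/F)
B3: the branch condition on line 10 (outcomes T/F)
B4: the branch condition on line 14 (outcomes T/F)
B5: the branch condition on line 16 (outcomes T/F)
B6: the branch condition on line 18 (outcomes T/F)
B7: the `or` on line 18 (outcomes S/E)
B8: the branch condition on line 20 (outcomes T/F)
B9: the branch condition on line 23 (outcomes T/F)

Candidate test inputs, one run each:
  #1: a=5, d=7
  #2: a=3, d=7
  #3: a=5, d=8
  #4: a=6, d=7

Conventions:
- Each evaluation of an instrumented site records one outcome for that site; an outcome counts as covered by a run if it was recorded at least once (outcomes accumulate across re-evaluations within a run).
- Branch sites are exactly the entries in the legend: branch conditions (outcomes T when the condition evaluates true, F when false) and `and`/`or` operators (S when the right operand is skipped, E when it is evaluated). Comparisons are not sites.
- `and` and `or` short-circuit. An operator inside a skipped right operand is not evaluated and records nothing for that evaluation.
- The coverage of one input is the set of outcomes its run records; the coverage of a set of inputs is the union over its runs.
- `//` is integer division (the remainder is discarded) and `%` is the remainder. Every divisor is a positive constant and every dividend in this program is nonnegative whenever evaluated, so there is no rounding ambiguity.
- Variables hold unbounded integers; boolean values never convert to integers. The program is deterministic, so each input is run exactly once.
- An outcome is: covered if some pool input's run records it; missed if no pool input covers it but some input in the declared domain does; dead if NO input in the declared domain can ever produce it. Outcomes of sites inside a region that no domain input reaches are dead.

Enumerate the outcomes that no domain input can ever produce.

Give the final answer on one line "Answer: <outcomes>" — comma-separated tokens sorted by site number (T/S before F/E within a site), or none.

running all 45 domain inputs and tallying outcomes:
  B7=S: unreachable across the whole domain -> dead
  reachable outcomes have witnesses, e.g. B1=T (e.g. a=3, d=3), B1=F (e.g. a=3, d=5), B2=T (e.g. a=3, d=5), B2=F (e.g. a=5, d=3)

Answer: B7=S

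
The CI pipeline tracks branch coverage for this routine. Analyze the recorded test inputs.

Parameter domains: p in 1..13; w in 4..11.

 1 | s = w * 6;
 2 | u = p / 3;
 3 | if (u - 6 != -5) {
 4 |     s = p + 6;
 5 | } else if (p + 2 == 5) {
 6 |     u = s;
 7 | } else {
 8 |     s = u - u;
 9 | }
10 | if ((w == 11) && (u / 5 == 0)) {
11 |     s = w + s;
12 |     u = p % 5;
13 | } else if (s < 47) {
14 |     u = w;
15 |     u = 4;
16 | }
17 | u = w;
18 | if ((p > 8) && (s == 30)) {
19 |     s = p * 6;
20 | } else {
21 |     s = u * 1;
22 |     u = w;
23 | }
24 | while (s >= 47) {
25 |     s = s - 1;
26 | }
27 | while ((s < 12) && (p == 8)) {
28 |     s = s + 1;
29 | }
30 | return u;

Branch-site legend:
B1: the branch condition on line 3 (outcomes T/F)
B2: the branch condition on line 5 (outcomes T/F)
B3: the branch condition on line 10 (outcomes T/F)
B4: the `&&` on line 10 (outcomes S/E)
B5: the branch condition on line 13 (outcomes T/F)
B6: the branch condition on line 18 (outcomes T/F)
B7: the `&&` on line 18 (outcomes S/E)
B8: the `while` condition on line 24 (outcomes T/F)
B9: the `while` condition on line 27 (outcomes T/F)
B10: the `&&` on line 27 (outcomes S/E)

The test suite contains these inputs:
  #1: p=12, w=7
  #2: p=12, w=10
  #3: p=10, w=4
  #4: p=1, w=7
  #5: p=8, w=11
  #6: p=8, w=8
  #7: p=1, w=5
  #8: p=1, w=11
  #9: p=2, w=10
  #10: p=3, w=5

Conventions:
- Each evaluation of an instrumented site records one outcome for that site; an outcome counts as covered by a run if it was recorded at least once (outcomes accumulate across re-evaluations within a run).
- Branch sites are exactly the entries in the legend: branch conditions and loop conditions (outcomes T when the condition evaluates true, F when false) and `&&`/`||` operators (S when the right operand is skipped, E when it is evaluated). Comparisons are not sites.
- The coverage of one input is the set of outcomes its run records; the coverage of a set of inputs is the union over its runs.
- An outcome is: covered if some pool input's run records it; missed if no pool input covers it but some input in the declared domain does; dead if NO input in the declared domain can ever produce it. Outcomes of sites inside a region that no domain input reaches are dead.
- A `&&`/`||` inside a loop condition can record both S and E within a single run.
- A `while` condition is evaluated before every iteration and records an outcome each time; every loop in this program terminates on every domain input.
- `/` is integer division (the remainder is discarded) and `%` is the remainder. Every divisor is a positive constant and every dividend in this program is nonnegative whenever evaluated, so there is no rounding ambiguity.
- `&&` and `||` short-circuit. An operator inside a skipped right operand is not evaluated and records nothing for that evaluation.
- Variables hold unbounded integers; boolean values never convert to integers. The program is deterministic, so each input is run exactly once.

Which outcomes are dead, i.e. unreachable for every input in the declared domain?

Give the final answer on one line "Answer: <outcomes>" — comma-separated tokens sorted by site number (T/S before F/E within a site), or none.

checking every outcome against all 104 domain inputs:
  reachable outcomes have witnesses, e.g. B1=T (e.g. p=1, w=4), B1=F (e.g. p=3, w=4), B2=T (e.g. p=3, w=4), B2=F (e.g. p=4, w=4)

Answer: none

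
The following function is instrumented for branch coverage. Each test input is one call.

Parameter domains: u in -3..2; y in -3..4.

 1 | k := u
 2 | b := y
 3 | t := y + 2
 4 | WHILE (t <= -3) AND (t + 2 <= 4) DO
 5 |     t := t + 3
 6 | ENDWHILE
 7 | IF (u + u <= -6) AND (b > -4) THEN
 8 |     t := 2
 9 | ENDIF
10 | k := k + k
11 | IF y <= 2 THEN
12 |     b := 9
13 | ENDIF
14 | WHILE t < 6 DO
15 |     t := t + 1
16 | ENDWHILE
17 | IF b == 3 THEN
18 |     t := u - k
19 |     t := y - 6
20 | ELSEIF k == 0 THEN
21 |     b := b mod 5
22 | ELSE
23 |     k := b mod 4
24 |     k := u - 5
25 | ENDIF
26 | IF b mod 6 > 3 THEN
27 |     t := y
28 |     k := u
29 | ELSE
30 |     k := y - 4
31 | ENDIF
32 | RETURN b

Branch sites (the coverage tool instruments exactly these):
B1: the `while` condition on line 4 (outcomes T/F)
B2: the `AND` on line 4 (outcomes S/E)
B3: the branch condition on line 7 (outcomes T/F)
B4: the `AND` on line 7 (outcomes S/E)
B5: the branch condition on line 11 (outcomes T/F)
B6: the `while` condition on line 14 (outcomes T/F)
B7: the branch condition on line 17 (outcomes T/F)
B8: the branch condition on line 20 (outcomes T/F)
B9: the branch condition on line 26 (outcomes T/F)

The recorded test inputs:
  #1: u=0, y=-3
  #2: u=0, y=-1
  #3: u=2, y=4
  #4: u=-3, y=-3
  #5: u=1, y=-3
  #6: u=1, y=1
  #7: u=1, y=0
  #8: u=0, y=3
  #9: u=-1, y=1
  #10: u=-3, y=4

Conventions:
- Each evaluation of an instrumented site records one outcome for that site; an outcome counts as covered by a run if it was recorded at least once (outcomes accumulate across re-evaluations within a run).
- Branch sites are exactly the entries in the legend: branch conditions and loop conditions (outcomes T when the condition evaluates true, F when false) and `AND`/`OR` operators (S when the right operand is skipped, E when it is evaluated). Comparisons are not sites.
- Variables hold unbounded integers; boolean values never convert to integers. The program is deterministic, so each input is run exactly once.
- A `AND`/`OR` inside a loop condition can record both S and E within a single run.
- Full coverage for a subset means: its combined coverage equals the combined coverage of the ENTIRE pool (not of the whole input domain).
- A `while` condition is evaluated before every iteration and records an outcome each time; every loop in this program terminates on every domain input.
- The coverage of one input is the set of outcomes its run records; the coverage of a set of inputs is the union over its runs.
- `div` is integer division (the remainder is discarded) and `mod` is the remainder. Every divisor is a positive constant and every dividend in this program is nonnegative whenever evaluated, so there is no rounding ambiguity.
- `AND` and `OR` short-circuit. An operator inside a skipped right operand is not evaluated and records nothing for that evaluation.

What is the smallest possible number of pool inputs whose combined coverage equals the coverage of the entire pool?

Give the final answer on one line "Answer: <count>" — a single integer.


test 1 (u=0, y=-3) fires B2->S, B1->F, B4->S, B3->F, B5->T, B6->T, B6->T, B6->T, B6->T, B6->T, B6->T, B6->T, B6->F, B7->F, ...; hits B1=F, B2=S, B3=F, B4=S, B5=T, B6=T, B6=F, B7=F, B8=T, B9=T
test 2 (u=0, y=-1) fires B2->S, B1->F, B4->S, B3->F, B5->T, B6->T, B6->T, B6->T, B6->T, B6->T, B6->F, B7->F, B8->T, B9->T; hits B1=F, B2=S, B3=F, B4=S, B5=T, B6=T, B6=F, B7=F, B8=T, B9=T
test 3 (u=2, y=4) fires B2->S, B1->F, B4->S, B3->F, B5->F, B6->F, B7->F, B8->F, B9->T; hits B1=F, B2=S, B3=F, B4=S, B5=F, B6=F, B7=F, B8=F, B9=T
test 4 (u=-3, y=-3) fires B2->S, B1->F, B4->E, B3->T, B5->T, B6->T, B6->T, B6->T, B6->T, B6->F, B7->F, B8->F, B9->F; hits B1=F, B2=S, B3=T, B4=E, B5=T, B6=T, B6=F, B7=F, B8=F, B9=F
test 5 (u=1, y=-3) fires B2->S, B1->F, B4->S, B3->F, B5->T, B6->T, B6->T, B6->T, B6->T, B6->T, B6->T, B6->T, B6->F, B7->F, ...; hits B1=F, B2=S, B3=F, B4=S, B5=T, B6=T, B6=F, B7=F, B8=F, B9=F
test 6 (u=1, y=1) fires B2->S, B1->F, B4->S, B3->F, B5->T, B6->T, B6->T, B6->T, B6->F, B7->F, B8->F, B9->F; hits B1=F, B2=S, B3=F, B4=S, B5=T, B6=T, B6=F, B7=F, B8=F, B9=F
test 7 (u=1, y=0) fires B2->S, B1->F, B4->S, B3->F, B5->T, B6->T, B6->T, B6->T, B6->T, B6->F, B7->F, B8->F, B9->F; hits B1=F, B2=S, B3=F, B4=S, B5=T, B6=T, B6=F, B7=F, B8=F, B9=F
test 8 (u=0, y=3) fires B2->S, B1->F, B4->S, B3->F, B5->F, B6->T, B6->F, B7->T, B9->F; hits B1=F, B2=S, B3=F, B4=S, B5=F, B6=T, B6=F, B7=T, B9=F
test 9 (u=-1, y=1) fires B2->S, B1->F, B4->S, B3->F, B5->T, B6->T, B6->T, B6->T, B6->F, B7->F, B8->F, B9->F; hits B1=F, B2=S, B3=F, B4=S, B5=T, B6=T, B6=F, B7=F, B8=F, B9=F
test 10 (u=-3, y=4) fires B2->S, B1->F, B4->E, B3->T, B5->F, B6->T, B6->T, B6->T, B6->T, B6->F, B7->F, B8->F, B9->T; hits B1=F, B2=S, B3=T, B4=E, B5=F, B6=T, B6=F, B7=F, B8=F, B9=T
pool-wide coverage (16 outcomes): B1=F, B2=S, B3=T, B3=F, B4=S, B4=E, B5=T, B5=F, B6=T, B6=F, B7=T, B7=F, B8=T, B8=F, B9=T, B9=F
every size-1 subset falls short of the 16 outcomes (best: 10/16)
every size-2 subset falls short of the 16 outcomes (best: 14/16)
inputs {1, 4, 8} (size 3) cover everything; no size-3 subset with a lexicographically smaller index list covers all 16
Answer: 3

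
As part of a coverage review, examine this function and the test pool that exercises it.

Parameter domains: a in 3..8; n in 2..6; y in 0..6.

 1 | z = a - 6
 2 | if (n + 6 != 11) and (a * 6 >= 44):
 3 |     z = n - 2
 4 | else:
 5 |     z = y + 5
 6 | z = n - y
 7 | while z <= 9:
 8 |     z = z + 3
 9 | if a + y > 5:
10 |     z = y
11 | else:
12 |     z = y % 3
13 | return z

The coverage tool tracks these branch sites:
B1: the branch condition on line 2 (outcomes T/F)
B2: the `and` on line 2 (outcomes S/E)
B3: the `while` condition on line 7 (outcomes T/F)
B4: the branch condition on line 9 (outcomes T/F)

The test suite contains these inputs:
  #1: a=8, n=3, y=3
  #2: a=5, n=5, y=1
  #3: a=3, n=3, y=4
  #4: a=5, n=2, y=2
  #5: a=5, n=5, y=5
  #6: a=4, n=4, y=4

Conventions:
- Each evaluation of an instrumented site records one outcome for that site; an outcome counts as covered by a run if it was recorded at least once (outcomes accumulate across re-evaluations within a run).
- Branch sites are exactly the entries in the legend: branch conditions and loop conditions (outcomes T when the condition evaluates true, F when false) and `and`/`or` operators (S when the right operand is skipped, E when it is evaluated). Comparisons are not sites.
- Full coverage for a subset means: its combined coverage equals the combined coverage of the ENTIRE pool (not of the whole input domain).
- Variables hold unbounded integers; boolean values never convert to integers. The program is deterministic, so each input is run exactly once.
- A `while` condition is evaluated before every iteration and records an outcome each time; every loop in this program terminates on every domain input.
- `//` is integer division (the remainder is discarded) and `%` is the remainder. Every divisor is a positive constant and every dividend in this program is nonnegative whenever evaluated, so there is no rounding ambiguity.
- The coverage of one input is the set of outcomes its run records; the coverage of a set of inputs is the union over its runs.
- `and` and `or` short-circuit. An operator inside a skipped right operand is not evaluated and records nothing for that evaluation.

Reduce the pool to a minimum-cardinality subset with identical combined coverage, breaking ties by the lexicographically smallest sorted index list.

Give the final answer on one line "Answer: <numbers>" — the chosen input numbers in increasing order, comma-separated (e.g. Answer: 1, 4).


run #1 (a=8, n=3, y=3) runs B2->E, B1->T, B3->T, B3->T, B3->T, B3->T, B3->F, B4->T; records B1=T, B2=E, B3=T, B3=F, B4=T
run #2 (a=5, n=5, y=1) runs B2->S, B1->F, B3->T, B3->T, B3->F, B4->T; records B1=F, B2=S, B3=T, B3=F, B4=T
run #3 (a=3, n=3, y=4) runs B2->E, B1->F, B3->T, B3->T, B3->T, B3->T, B3->F, B4->T; records B1=F, B2=E, B3=T, B3=F, B4=T
run #4 (a=5, n=2, y=2) runs B2->E, B1->F, B3->T, B3->T, B3->T, B3->T, B3->F, B4->T; records B1=F, B2=E, B3=T, B3=F, B4=T
run #5 (a=5, n=5, y=5) runs B2->S, B1->F, B3->T, B3->T, B3->T, B3->T, B3->F, B4->T; records B1=F, B2=S, B3=T, B3=F, B4=T
run #6 (a=4, n=4, y=4) runs B2->E, B1->F, B3->T, B3->T, B3->T, B3->T, B3->F, B4->T; records B1=F, B2=E, B3=T, B3=F, B4=T
together the pool reaches 7 outcomes: B1=T, B1=F, B2=S, B2=E, B3=T, B3=F, B4=T
size 1 is not enough: best union over all size-1 subsets is 5/7
size 2: inputs {1, 2} cover all 7 outcomes, and no lexicographically smaller subset of this size does
Answer: 1, 2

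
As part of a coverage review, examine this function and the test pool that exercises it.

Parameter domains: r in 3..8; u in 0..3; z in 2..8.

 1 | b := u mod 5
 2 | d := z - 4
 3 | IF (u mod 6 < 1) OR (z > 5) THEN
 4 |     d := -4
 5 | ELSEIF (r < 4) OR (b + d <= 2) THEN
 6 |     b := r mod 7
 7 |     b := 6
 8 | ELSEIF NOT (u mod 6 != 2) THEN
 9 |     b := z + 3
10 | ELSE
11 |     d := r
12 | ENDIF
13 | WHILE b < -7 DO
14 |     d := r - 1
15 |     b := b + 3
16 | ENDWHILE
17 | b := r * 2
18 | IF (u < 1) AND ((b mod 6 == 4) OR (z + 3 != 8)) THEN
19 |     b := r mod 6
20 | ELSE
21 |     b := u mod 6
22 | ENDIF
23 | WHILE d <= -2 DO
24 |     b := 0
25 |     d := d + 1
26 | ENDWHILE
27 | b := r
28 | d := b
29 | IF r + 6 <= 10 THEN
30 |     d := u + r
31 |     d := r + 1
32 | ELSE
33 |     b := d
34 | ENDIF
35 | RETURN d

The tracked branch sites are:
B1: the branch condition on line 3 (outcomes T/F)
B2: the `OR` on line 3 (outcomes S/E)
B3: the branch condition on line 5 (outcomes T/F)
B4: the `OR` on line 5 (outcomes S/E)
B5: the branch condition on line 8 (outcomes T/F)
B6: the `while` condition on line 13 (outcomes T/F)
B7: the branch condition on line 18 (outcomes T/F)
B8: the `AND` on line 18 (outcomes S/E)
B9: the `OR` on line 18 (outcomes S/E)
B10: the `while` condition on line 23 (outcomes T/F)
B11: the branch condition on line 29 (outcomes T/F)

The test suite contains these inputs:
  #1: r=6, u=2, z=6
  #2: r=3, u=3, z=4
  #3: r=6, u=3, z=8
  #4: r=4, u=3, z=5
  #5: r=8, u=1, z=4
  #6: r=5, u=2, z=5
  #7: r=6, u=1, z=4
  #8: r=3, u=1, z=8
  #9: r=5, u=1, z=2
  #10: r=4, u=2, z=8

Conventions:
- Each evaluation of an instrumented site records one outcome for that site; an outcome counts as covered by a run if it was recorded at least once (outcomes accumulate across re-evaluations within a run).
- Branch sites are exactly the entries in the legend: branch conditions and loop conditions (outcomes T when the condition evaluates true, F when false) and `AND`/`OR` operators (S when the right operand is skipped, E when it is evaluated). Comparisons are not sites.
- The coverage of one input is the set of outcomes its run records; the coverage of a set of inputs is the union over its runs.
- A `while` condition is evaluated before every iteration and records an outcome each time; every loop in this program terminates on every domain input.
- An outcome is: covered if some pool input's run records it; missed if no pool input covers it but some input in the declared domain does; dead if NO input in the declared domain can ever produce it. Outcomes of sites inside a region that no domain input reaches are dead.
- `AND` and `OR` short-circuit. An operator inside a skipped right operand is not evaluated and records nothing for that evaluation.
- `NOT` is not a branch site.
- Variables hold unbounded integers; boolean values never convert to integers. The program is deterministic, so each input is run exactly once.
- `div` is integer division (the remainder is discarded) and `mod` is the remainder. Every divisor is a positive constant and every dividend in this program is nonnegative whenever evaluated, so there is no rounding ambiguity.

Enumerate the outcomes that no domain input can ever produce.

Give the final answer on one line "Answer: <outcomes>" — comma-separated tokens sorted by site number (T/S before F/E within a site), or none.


sweeping the full domain (168 inputs) for each outcome:
  B6=T: unreachable across the whole domain -> dead
  reachable outcomes have witnesses, e.g. B1=T (e.g. r=3, u=0, z=2), B1=F (e.g. r=3, u=1, z=2), B2=S (e.g. r=3, u=0, z=2), B2=E (e.g. r=3, u=1, z=2)
Answer: B6=T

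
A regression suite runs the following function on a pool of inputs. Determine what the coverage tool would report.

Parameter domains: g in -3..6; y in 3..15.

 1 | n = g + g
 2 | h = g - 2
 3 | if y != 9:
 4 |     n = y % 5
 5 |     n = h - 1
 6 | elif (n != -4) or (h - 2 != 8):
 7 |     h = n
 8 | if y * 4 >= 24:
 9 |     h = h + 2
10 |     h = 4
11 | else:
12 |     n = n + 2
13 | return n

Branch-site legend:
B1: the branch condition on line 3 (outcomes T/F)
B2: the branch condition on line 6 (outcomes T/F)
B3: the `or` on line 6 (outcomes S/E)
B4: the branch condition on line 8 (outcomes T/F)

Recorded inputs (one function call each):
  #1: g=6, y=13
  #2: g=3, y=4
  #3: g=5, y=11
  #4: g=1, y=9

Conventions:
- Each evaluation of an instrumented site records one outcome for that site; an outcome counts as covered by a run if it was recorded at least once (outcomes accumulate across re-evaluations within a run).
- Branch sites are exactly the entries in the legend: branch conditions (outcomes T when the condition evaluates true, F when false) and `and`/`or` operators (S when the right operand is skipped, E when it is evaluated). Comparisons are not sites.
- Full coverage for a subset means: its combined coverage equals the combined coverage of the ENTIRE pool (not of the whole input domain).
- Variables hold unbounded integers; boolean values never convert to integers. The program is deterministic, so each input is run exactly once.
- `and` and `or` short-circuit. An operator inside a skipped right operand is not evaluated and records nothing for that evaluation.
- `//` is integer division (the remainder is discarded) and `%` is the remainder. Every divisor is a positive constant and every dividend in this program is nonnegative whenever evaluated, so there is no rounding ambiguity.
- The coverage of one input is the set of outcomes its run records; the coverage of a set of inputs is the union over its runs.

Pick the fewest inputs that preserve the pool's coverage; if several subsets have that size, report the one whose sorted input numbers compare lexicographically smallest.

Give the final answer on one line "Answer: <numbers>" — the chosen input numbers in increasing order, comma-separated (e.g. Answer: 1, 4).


test 1 (g=6, y=13) fires B1->T, B4->T; hits B1=T, B4=T
test 2 (g=3, y=4) fires B1->T, B4->F; hits B1=T, B4=F
test 3 (g=5, y=11) fires B1->T, B4->T; hits B1=T, B4=T
test 4 (g=1, y=9) fires B1->F, B3->S, B2->T, B4->T; hits B1=F, B2=T, B3=S, B4=T
pool-wide coverage (6 outcomes): B1=T, B1=F, B2=T, B3=S, B4=T, B4=F
no size-1 subset reaches all 6 outcomes (best union: 4/6)
inputs {2, 4} (size 2) cover everything; no size-2 subset with a lexicographically smaller index list covers all 6
Answer: 2, 4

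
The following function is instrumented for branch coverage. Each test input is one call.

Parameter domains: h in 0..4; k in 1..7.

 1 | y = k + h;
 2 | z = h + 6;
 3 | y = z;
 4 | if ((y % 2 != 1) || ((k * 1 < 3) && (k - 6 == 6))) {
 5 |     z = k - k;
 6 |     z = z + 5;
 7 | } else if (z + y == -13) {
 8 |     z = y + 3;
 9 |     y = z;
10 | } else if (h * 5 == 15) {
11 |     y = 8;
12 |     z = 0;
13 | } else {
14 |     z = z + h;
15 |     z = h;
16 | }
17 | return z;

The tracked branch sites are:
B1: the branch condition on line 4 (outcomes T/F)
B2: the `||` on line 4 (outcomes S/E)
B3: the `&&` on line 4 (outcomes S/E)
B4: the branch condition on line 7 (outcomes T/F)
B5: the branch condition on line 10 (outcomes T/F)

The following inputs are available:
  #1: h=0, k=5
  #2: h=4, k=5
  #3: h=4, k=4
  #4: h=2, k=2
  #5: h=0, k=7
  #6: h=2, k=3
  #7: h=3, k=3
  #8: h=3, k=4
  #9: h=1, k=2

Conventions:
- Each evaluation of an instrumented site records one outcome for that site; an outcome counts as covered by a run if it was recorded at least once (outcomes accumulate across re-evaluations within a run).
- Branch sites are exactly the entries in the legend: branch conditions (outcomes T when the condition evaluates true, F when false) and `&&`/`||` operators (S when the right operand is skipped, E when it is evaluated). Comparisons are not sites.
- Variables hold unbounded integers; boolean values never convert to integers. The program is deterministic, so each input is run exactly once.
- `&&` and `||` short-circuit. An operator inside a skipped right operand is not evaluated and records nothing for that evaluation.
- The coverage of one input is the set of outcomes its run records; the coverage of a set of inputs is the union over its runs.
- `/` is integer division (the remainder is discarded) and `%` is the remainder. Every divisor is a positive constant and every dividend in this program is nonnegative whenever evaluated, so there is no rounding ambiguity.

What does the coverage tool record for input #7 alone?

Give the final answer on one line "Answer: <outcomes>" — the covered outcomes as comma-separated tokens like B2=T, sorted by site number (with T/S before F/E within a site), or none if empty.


Tracing the run of input #7 (h=3, k=3):
  B2->E, B3->S, B1->F, B4->F, B5->T
collecting distinct outcomes: B1=F, B2=E, B3=S, B4=F, B5=T
Answer: B1=F, B2=E, B3=S, B4=F, B5=T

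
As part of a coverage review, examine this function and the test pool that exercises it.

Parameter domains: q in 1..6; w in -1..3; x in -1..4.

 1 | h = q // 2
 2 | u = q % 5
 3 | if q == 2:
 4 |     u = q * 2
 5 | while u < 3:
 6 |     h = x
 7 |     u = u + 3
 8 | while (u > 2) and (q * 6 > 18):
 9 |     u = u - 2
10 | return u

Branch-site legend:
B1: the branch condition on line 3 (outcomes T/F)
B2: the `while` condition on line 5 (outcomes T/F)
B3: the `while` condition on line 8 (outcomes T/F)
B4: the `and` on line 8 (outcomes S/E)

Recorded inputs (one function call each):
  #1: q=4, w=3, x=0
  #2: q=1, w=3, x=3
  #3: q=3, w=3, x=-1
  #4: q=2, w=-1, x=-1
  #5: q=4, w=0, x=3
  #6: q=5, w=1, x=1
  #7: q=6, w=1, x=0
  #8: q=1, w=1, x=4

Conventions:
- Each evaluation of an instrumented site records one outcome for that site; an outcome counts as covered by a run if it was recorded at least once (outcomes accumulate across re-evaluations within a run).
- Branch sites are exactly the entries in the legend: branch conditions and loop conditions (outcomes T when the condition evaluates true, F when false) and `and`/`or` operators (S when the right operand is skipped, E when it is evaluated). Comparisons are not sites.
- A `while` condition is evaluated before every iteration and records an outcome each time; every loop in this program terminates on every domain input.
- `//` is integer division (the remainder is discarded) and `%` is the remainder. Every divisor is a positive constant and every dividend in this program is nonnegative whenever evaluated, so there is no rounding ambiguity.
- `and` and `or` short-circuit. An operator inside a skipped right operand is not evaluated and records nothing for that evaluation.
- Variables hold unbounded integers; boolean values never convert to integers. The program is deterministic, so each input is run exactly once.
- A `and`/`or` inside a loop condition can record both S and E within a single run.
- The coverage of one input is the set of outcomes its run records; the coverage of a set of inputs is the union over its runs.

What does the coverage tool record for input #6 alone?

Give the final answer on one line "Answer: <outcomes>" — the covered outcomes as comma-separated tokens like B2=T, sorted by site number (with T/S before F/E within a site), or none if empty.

Running input #6 (q=5, w=1, x=1), event by event:
  B1->F, B2->T, B2->F, B4->E, B3->T, B4->S, B3->F
collecting distinct outcomes: B1=F, B2=T, B2=F, B3=T, B3=F, B4=S, B4=E

Answer: B1=F, B2=T, B2=F, B3=T, B3=F, B4=S, B4=E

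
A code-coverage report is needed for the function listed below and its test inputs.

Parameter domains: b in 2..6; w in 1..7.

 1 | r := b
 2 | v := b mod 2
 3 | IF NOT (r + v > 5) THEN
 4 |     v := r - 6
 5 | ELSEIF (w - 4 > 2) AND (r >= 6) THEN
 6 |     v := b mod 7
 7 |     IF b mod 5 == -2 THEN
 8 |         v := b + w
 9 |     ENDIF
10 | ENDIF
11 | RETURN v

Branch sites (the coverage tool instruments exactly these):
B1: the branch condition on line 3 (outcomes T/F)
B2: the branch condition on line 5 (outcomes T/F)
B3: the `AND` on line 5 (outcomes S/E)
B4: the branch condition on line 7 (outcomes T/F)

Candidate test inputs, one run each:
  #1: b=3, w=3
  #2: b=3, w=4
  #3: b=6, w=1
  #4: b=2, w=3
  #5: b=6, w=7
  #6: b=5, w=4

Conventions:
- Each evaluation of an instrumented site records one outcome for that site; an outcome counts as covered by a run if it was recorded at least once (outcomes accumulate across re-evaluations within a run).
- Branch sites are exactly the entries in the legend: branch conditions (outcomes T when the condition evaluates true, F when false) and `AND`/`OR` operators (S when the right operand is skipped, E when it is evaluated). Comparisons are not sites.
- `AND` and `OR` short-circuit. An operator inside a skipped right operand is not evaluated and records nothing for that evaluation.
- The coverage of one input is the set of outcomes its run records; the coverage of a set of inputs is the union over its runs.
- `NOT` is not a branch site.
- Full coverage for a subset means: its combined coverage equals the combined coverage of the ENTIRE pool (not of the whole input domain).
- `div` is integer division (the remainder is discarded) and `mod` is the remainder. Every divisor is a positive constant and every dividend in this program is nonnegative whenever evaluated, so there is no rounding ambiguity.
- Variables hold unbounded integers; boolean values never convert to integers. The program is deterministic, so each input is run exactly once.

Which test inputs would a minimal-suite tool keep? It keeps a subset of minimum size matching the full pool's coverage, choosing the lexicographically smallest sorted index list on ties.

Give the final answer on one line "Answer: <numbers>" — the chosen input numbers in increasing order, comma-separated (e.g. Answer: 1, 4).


input #1 (b=3, w=3): events B1->T; covers B1=T
input #2 (b=3, w=4): events B1->T; covers B1=T
input #3 (b=6, w=1): events B1->F, B3->S, B2->F; covers B1=F, B2=F, B3=S
input #4 (b=2, w=3): events B1->T; covers B1=T
input #5 (b=6, w=7): events B1->F, B3->E, B2->T, B4->F; covers B1=F, B2=T, B3=E, B4=F
input #6 (b=5, w=4): events B1->F, B3->S, B2->F; covers B1=F, B2=F, B3=S
together the pool reaches 7 outcomes: B1=T, B1=F, B2=T, B2=F, B3=S, B3=E, B4=F
no size-1 subset reaches all 7 outcomes (best union: 4/7)
no size-2 subset reaches all 7 outcomes (best union: 6/7)
size 3: inputs {1, 3, 5} cover all 7 outcomes, and no lexicographically smaller subset of this size does
Answer: 1, 3, 5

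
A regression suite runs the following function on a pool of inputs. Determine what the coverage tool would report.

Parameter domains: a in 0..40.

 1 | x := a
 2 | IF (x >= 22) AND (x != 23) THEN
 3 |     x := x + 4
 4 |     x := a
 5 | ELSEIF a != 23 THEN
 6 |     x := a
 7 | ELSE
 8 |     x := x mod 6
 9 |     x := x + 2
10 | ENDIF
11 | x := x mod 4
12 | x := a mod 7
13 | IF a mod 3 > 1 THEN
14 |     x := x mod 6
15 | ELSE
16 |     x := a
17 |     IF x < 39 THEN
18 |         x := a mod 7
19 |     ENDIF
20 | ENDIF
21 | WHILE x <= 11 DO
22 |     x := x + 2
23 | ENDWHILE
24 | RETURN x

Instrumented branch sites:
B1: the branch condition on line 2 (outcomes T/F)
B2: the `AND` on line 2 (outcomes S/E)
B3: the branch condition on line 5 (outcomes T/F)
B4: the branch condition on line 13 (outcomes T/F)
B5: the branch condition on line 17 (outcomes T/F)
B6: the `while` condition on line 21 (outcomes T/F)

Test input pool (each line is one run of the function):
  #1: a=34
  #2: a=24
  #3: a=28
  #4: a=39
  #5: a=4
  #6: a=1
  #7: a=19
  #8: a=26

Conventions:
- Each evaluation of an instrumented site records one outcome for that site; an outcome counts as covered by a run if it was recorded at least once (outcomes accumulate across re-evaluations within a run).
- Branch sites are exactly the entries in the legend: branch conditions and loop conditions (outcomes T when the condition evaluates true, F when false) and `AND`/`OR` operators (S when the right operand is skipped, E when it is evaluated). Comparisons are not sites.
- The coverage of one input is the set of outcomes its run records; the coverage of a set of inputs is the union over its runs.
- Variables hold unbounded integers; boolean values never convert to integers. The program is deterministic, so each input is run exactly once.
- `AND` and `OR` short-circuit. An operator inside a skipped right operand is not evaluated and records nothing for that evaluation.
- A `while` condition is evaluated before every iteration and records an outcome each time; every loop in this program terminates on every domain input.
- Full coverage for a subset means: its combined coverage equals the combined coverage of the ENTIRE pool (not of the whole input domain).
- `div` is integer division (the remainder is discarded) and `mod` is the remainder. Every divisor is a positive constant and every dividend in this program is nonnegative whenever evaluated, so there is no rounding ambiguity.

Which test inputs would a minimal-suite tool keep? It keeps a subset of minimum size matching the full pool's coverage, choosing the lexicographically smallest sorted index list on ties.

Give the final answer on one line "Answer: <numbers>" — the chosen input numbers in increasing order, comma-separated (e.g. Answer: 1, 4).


#1 (a=34) -> B2->E, B1->T, B4->F, B5->T, B6->T, B6->T, B6->T, B6->F; covered: B1=T, B2=E, B4=F, B5=T, B6=T, B6=F
#2 (a=24) -> B2->E, B1->T, B4->F, B5->T, B6->T, B6->T, B6->T, B6->T, B6->T, B6->F; covered: B1=T, B2=E, B4=F, B5=T, B6=T, B6=F
#3 (a=28) -> B2->E, B1->T, B4->F, B5->T, B6->T, B6->T, B6->T, B6->T, B6->T, B6->T, B6->F; covered: B1=T, B2=E, B4=F, B5=T, B6=T, B6=F
#4 (a=39) -> B2->E, B1->T, B4->F, B5->F, B6->F; covered: B1=T, B2=E, B4=F, B5=F, B6=F
#5 (a=4) -> B2->S, B1->F, B3->T, B4->F, B5->T, B6->T, B6->T, B6->T, B6->T, B6->F; covered: B1=F, B2=S, B3=T, B4=F, B5=T, B6=T, B6=F
#6 (a=1) -> B2->S, B1->F, B3->T, B4->F, B5->T, B6->T, B6->T, B6->T, B6->T, B6->T, B6->T, B6->F; covered: B1=F, B2=S, B3=T, B4=F, B5=T, B6=T, B6=F
#7 (a=19) -> B2->S, B1->F, B3->T, B4->F, B5->T, B6->T, B6->T, B6->T, B6->T, B6->F; covered: B1=F, B2=S, B3=T, B4=F, B5=T, B6=T, B6=F
#8 (a=26) -> B2->E, B1->T, B4->T, B6->T, B6->T, B6->T, B6->T, B6->F; covered: B1=T, B2=E, B4=T, B6=T, B6=F
together the pool reaches 11 outcomes: B1=T, B1=F, B2=S, B2=E, B3=T, B4=T, B4=F, B5=T, B5=F, B6=T, B6=F
every size-1 subset falls short of the 11 outcomes (best: 7/11)
every size-2 subset falls short of the 11 outcomes (best: 10/11)
at size 3, {4, 5, 8} reaches all 11 outcomes; every lexicographically earlier size-3 subset fails
Answer: 4, 5, 8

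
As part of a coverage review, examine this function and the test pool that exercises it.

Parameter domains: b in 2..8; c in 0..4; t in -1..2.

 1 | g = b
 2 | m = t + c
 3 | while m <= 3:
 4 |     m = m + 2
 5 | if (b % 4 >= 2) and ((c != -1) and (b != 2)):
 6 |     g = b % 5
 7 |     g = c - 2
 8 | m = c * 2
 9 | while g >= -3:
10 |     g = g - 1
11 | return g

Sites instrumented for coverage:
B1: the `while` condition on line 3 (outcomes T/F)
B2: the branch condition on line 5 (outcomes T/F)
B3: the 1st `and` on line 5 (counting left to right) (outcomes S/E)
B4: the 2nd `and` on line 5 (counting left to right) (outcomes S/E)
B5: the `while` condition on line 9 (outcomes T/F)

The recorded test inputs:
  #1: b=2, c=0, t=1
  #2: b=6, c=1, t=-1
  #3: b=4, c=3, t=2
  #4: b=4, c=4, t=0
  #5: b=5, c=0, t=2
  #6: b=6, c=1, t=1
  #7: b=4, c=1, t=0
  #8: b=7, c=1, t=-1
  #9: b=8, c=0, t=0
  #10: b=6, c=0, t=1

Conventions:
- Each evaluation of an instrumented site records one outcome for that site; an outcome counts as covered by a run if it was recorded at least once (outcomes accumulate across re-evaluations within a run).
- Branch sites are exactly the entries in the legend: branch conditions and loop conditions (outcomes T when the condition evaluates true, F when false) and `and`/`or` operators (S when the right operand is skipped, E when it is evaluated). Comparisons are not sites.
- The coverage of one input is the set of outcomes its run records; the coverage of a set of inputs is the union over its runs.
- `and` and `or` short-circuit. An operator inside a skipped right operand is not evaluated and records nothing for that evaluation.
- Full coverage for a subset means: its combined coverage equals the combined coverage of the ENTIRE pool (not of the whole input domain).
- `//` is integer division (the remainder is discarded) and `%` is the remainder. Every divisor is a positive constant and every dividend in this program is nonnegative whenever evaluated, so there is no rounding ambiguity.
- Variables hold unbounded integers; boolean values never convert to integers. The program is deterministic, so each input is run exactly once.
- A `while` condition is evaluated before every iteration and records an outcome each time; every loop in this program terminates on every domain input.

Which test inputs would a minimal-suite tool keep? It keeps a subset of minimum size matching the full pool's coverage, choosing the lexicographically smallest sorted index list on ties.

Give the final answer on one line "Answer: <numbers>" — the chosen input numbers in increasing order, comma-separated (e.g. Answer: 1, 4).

input #1, b=2, c=0, t=1: events B1->T, B1->T, B1->F, B3->E, B4->E, B2->F, B5->T, B5->T, B5->T, B5->T, B5->T, B5->T, B5->F; outcomes B1=T, B1=F, B2=F, B3=E, B4=E, B5=T, B5=F
input #2, b=6, c=1, t=-1: events B1->T, B1->T, B1->F, B3->E, B4->E, B2->T, B5->T, B5->T, B5->T, B5->F; outcomes B1=T, B1=F, B2=T, B3=E, B4=E, B5=T, B5=F
input #3, b=4, c=3, t=2: events B1->F, B3->S, B2->F, B5->T, B5->T, B5->T, B5->T, B5->T, B5->T, B5->T, B5->T, B5->F; outcomes B1=F, B2=F, B3=S, B5=T, B5=F
input #4, b=4, c=4, t=0: events B1->F, B3->S, B2->F, B5->T, B5->T, B5->T, B5->T, B5->T, B5->T, B5->T, B5->T, B5->F; outcomes B1=F, B2=F, B3=S, B5=T, B5=F
input #5, b=5, c=0, t=2: events B1->T, B1->F, B3->S, B2->F, B5->T, B5->T, B5->T, B5->T, B5->T, B5->T, B5->T, B5->T, B5->T, B5->F; outcomes B1=T, B1=F, B2=F, B3=S, B5=T, B5=F
input #6, b=6, c=1, t=1: events B1->T, B1->F, B3->E, B4->E, B2->T, B5->T, B5->T, B5->T, B5->F; outcomes B1=T, B1=F, B2=T, B3=E, B4=E, B5=T, B5=F
input #7, b=4, c=1, t=0: events B1->T, B1->T, B1->F, B3->S, B2->F, B5->T, B5->T, B5->T, B5->T, B5->T, B5->T, B5->T, B5->T, B5->F; outcomes B1=T, B1=F, B2=F, B3=S, B5=T, B5=F
input #8, b=7, c=1, t=-1: events B1->T, B1->T, B1->F, B3->E, B4->E, B2->T, B5->T, B5->T, B5->T, B5->F; outcomes B1=T, B1=F, B2=T, B3=E, B4=E, B5=T, B5=F
input #9, b=8, c=0, t=0: events B1->T, B1->T, B1->F, B3->S, B2->F, B5->T, B5->T, B5->T, B5->T, B5->T, B5->T, B5->T, B5->T, B5->T, ...; outcomes B1=T, B1=F, B2=F, B3=S, B5=T, B5=F
input #10, b=6, c=0, t=1: events B1->T, B1->T, B1->F, B3->E, B4->E, B2->T, B5->T, B5->T, B5->F; outcomes B1=T, B1=F, B2=T, B3=E, B4=E, B5=T, B5=F
pool-wide coverage (9 outcomes): B1=T, B1=F, B2=T, B2=F, B3=S, B3=E, B4=E, B5=T, B5=F
every size-1 subset falls short of the 9 outcomes (best: 7/9)
size 2: inputs {2, 3} cover all 9 outcomes, and no lexicographically smaller subset of this size does

Answer: 2, 3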